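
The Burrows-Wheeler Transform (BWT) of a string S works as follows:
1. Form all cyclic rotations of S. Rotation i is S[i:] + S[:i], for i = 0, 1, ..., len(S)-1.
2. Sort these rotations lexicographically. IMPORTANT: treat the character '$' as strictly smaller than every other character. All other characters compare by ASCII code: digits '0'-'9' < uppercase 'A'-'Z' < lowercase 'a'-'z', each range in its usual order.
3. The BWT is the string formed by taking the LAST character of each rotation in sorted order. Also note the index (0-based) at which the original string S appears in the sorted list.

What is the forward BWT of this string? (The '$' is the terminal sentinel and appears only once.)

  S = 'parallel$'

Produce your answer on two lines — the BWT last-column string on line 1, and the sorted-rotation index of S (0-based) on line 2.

All 9 rotations (rotation i = S[i:]+S[:i]):
  rot[0] = parallel$
  rot[1] = arallel$p
  rot[2] = rallel$pa
  rot[3] = allel$par
  rot[4] = llel$para
  rot[5] = lel$paral
  rot[6] = el$parall
  rot[7] = l$paralle
  rot[8] = $parallel
Sorted (with $ < everything):
  sorted[0] = $parallel  (last char: 'l')
  sorted[1] = allel$par  (last char: 'r')
  sorted[2] = arallel$p  (last char: 'p')
  sorted[3] = el$parall  (last char: 'l')
  sorted[4] = l$paralle  (last char: 'e')
  sorted[5] = lel$paral  (last char: 'l')
  sorted[6] = llel$para  (last char: 'a')
  sorted[7] = parallel$  (last char: '$')
  sorted[8] = rallel$pa  (last char: 'a')
Last column: lrplela$a
Original string S is at sorted index 7

Answer: lrplela$a
7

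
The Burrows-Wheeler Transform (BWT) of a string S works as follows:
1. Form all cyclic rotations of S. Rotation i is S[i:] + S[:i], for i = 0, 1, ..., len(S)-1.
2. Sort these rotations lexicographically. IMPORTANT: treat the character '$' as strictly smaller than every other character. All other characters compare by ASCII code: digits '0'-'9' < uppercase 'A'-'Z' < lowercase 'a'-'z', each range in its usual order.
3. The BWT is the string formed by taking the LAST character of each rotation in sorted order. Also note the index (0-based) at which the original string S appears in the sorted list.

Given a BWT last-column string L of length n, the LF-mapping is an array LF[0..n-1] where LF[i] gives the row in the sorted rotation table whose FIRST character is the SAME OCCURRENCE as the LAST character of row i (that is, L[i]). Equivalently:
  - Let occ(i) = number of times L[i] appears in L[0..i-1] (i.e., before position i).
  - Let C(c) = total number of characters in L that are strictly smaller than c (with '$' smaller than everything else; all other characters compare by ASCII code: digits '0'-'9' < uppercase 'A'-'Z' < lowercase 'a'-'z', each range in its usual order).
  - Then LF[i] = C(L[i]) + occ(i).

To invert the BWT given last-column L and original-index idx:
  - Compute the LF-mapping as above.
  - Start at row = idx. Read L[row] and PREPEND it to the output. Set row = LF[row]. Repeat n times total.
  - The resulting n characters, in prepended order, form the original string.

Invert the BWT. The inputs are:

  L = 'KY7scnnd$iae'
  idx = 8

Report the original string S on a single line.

LF mapping: 2 3 1 11 5 9 10 6 0 8 4 7
Walk LF starting at row 8, prepending L[row]:
  step 1: row=8, L[8]='$', prepend. Next row=LF[8]=0
  step 2: row=0, L[0]='K', prepend. Next row=LF[0]=2
  step 3: row=2, L[2]='7', prepend. Next row=LF[2]=1
  step 4: row=1, L[1]='Y', prepend. Next row=LF[1]=3
  step 5: row=3, L[3]='s', prepend. Next row=LF[3]=11
  step 6: row=11, L[11]='e', prepend. Next row=LF[11]=7
  step 7: row=7, L[7]='d', prepend. Next row=LF[7]=6
  step 8: row=6, L[6]='n', prepend. Next row=LF[6]=10
  step 9: row=10, L[10]='a', prepend. Next row=LF[10]=4
  step 10: row=4, L[4]='c', prepend. Next row=LF[4]=5
  step 11: row=5, L[5]='n', prepend. Next row=LF[5]=9
  step 12: row=9, L[9]='i', prepend. Next row=LF[9]=8
Reversed output: incandesY7K$

Answer: incandesY7K$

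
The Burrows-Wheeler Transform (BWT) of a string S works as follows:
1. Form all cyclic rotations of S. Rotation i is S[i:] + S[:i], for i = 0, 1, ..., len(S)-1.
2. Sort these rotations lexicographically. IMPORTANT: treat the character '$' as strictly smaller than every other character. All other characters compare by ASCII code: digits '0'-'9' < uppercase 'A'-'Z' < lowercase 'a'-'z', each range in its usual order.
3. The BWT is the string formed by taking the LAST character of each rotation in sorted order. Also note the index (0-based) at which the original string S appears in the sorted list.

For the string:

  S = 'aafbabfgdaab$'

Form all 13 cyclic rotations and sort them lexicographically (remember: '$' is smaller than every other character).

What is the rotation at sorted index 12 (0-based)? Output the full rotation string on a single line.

All 13 rotations (rotation i = S[i:]+S[:i]):
  rot[0] = aafbabfgdaab$
  rot[1] = afbabfgdaab$a
  rot[2] = fbabfgdaab$aa
  rot[3] = babfgdaab$aaf
  rot[4] = abfgdaab$aafb
  rot[5] = bfgdaab$aafba
  rot[6] = fgdaab$aafbab
  rot[7] = gdaab$aafbabf
  rot[8] = daab$aafbabfg
  rot[9] = aab$aafbabfgd
  rot[10] = ab$aafbabfgda
  rot[11] = b$aafbabfgdaa
  rot[12] = $aafbabfgdaab
Sorted (with $ < everything):
  sorted[0] = $aafbabfgdaab
  sorted[1] = aab$aafbabfgd
  sorted[2] = aafbabfgdaab$
  sorted[3] = ab$aafbabfgda
  sorted[4] = abfgdaab$aafb
  sorted[5] = afbabfgdaab$a
  sorted[6] = b$aafbabfgdaa
  sorted[7] = babfgdaab$aaf
  sorted[8] = bfgdaab$aafba
  sorted[9] = daab$aafbabfg
  sorted[10] = fbabfgdaab$aa
  sorted[11] = fgdaab$aafbab
  sorted[12] = gdaab$aafbabf
sorted[12] = gdaab$aafbabf

Answer: gdaab$aafbabf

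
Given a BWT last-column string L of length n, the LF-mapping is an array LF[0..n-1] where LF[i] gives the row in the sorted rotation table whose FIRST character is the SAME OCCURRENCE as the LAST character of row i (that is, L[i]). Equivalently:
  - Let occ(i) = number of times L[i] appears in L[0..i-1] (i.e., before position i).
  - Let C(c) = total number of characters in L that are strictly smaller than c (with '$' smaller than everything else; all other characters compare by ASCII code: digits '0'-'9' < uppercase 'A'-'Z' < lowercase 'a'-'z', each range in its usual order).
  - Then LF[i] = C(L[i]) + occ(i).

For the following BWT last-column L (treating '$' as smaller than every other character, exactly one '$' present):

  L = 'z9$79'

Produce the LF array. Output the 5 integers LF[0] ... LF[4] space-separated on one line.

Answer: 4 2 0 1 3

Derivation:
Char counts: '$':1, '7':1, '9':2, 'z':1
C (first-col start): C('$')=0, C('7')=1, C('9')=2, C('z')=4
L[0]='z': occ=0, LF[0]=C('z')+0=4+0=4
L[1]='9': occ=0, LF[1]=C('9')+0=2+0=2
L[2]='$': occ=0, LF[2]=C('$')+0=0+0=0
L[3]='7': occ=0, LF[3]=C('7')+0=1+0=1
L[4]='9': occ=1, LF[4]=C('9')+1=2+1=3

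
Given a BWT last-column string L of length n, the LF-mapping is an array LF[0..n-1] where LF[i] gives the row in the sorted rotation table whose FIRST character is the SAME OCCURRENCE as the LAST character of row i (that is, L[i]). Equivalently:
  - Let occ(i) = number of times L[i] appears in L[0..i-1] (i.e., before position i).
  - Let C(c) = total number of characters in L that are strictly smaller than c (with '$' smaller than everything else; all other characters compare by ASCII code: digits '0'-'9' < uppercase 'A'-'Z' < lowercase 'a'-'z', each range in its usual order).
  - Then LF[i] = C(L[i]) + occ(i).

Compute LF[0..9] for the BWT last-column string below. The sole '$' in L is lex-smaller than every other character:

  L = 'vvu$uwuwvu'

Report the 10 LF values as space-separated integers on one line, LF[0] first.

Answer: 5 6 1 0 2 8 3 9 7 4

Derivation:
Char counts: '$':1, 'u':4, 'v':3, 'w':2
C (first-col start): C('$')=0, C('u')=1, C('v')=5, C('w')=8
L[0]='v': occ=0, LF[0]=C('v')+0=5+0=5
L[1]='v': occ=1, LF[1]=C('v')+1=5+1=6
L[2]='u': occ=0, LF[2]=C('u')+0=1+0=1
L[3]='$': occ=0, LF[3]=C('$')+0=0+0=0
L[4]='u': occ=1, LF[4]=C('u')+1=1+1=2
L[5]='w': occ=0, LF[5]=C('w')+0=8+0=8
L[6]='u': occ=2, LF[6]=C('u')+2=1+2=3
L[7]='w': occ=1, LF[7]=C('w')+1=8+1=9
L[8]='v': occ=2, LF[8]=C('v')+2=5+2=7
L[9]='u': occ=3, LF[9]=C('u')+3=1+3=4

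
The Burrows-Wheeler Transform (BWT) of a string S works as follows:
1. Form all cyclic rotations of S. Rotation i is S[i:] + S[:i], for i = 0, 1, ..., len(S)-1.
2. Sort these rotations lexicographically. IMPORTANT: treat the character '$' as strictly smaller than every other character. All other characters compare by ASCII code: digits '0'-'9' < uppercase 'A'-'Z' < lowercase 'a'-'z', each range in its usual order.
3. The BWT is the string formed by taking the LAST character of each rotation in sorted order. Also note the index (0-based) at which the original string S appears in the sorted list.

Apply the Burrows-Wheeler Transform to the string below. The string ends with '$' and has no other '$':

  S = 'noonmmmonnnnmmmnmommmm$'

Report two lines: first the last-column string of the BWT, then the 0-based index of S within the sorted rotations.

All 23 rotations (rotation i = S[i:]+S[:i]):
  rot[0] = noonmmmonnnnmmmnmommmm$
  rot[1] = oonmmmonnnnmmmnmommmm$n
  rot[2] = onmmmonnnnmmmnmommmm$no
  rot[3] = nmmmonnnnmmmnmommmm$noo
  rot[4] = mmmonnnnmmmnmommmm$noon
  rot[5] = mmonnnnmmmnmommmm$noonm
  rot[6] = monnnnmmmnmommmm$noonmm
  rot[7] = onnnnmmmnmommmm$noonmmm
  rot[8] = nnnnmmmnmommmm$noonmmmo
  rot[9] = nnnmmmnmommmm$noonmmmon
  rot[10] = nnmmmnmommmm$noonmmmonn
  rot[11] = nmmmnmommmm$noonmmmonnn
  rot[12] = mmmnmommmm$noonmmmonnnn
  rot[13] = mmnmommmm$noonmmmonnnnm
  rot[14] = mnmommmm$noonmmmonnnnmm
  rot[15] = nmommmm$noonmmmonnnnmmm
  rot[16] = mommmm$noonmmmonnnnmmmn
  rot[17] = ommmm$noonmmmonnnnmmmnm
  rot[18] = mmmm$noonmmmonnnnmmmnmo
  rot[19] = mmm$noonmmmonnnnmmmnmom
  rot[20] = mm$noonmmmonnnnmmmnmomm
  rot[21] = m$noonmmmonnnnmmmnmommm
  rot[22] = $noonmmmonnnnmmmnmommmm
Sorted (with $ < everything):
  sorted[0] = $noonmmmonnnnmmmnmommmm  (last char: 'm')
  sorted[1] = m$noonmmmonnnnmmmnmommm  (last char: 'm')
  sorted[2] = mm$noonmmmonnnnmmmnmomm  (last char: 'm')
  sorted[3] = mmm$noonmmmonnnnmmmnmom  (last char: 'm')
  sorted[4] = mmmm$noonmmmonnnnmmmnmo  (last char: 'o')
  sorted[5] = mmmnmommmm$noonmmmonnnn  (last char: 'n')
  sorted[6] = mmmonnnnmmmnmommmm$noon  (last char: 'n')
  sorted[7] = mmnmommmm$noonmmmonnnnm  (last char: 'm')
  sorted[8] = mmonnnnmmmnmommmm$noonm  (last char: 'm')
  sorted[9] = mnmommmm$noonmmmonnnnmm  (last char: 'm')
  sorted[10] = mommmm$noonmmmonnnnmmmn  (last char: 'n')
  sorted[11] = monnnnmmmnmommmm$noonmm  (last char: 'm')
  sorted[12] = nmmmnmommmm$noonmmmonnn  (last char: 'n')
  sorted[13] = nmmmonnnnmmmnmommmm$noo  (last char: 'o')
  sorted[14] = nmommmm$noonmmmonnnnmmm  (last char: 'm')
  sorted[15] = nnmmmnmommmm$noonmmmonn  (last char: 'n')
  sorted[16] = nnnmmmnmommmm$noonmmmon  (last char: 'n')
  sorted[17] = nnnnmmmnmommmm$noonmmmo  (last char: 'o')
  sorted[18] = noonmmmonnnnmmmnmommmm$  (last char: '$')
  sorted[19] = ommmm$noonmmmonnnnmmmnm  (last char: 'm')
  sorted[20] = onmmmonnnnmmmnmommmm$no  (last char: 'o')
  sorted[21] = onnnnmmmnmommmm$noonmmm  (last char: 'm')
  sorted[22] = oonmmmonnnnmmmnmommmm$n  (last char: 'n')
Last column: mmmmonnmmmnmnomnno$momn
Original string S is at sorted index 18

Answer: mmmmonnmmmnmnomnno$momn
18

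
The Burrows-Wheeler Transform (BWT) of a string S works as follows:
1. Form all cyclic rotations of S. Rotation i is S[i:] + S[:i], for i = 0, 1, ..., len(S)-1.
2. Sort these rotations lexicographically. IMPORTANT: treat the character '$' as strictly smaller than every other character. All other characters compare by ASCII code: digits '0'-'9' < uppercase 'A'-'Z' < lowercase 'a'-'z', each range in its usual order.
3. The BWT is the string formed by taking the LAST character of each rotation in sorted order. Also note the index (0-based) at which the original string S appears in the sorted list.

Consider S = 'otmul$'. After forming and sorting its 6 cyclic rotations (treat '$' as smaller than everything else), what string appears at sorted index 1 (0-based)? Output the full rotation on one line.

All 6 rotations (rotation i = S[i:]+S[:i]):
  rot[0] = otmul$
  rot[1] = tmul$o
  rot[2] = mul$ot
  rot[3] = ul$otm
  rot[4] = l$otmu
  rot[5] = $otmul
Sorted (with $ < everything):
  sorted[0] = $otmul
  sorted[1] = l$otmu
  sorted[2] = mul$ot
  sorted[3] = otmul$
  sorted[4] = tmul$o
  sorted[5] = ul$otm
sorted[1] = l$otmu

Answer: l$otmu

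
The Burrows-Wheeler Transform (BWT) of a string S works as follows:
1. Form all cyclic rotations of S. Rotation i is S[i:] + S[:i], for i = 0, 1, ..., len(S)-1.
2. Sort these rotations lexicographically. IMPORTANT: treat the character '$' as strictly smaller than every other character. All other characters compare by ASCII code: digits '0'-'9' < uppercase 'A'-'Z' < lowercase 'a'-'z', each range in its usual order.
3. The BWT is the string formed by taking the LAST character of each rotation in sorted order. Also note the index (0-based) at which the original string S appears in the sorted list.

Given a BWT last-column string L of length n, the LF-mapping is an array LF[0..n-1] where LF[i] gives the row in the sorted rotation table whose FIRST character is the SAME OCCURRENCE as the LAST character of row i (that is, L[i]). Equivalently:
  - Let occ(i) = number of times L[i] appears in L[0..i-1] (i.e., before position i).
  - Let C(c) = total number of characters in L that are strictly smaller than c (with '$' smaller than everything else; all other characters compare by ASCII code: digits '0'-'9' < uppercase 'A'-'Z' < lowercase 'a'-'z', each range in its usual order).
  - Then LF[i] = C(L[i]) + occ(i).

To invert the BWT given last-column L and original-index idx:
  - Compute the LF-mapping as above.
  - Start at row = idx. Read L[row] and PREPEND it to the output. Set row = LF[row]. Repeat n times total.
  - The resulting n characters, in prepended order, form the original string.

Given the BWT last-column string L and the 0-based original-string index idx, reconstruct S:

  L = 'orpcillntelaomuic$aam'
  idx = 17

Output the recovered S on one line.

LF mapping: 15 18 17 4 7 9 10 14 19 6 11 1 16 12 20 8 5 0 2 3 13
Walk LF starting at row 17, prepending L[row]:
  step 1: row=17, L[17]='$', prepend. Next row=LF[17]=0
  step 2: row=0, L[0]='o', prepend. Next row=LF[0]=15
  step 3: row=15, L[15]='i', prepend. Next row=LF[15]=8
  step 4: row=8, L[8]='t', prepend. Next row=LF[8]=19
  step 5: row=19, L[19]='a', prepend. Next row=LF[19]=3
  step 6: row=3, L[3]='c', prepend. Next row=LF[3]=4
  step 7: row=4, L[4]='i', prepend. Next row=LF[4]=7
  step 8: row=7, L[7]='n', prepend. Next row=LF[7]=14
  step 9: row=14, L[14]='u', prepend. Next row=LF[14]=20
  step 10: row=20, L[20]='m', prepend. Next row=LF[20]=13
  step 11: row=13, L[13]='m', prepend. Next row=LF[13]=12
  step 12: row=12, L[12]='o', prepend. Next row=LF[12]=16
  step 13: row=16, L[16]='c', prepend. Next row=LF[16]=5
  step 14: row=5, L[5]='l', prepend. Next row=LF[5]=9
  step 15: row=9, L[9]='e', prepend. Next row=LF[9]=6
  step 16: row=6, L[6]='l', prepend. Next row=LF[6]=10
  step 17: row=10, L[10]='l', prepend. Next row=LF[10]=11
  step 18: row=11, L[11]='a', prepend. Next row=LF[11]=1
  step 19: row=1, L[1]='r', prepend. Next row=LF[1]=18
  step 20: row=18, L[18]='a', prepend. Next row=LF[18]=2
  step 21: row=2, L[2]='p', prepend. Next row=LF[2]=17
Reversed output: parallelcommunicatio$

Answer: parallelcommunicatio$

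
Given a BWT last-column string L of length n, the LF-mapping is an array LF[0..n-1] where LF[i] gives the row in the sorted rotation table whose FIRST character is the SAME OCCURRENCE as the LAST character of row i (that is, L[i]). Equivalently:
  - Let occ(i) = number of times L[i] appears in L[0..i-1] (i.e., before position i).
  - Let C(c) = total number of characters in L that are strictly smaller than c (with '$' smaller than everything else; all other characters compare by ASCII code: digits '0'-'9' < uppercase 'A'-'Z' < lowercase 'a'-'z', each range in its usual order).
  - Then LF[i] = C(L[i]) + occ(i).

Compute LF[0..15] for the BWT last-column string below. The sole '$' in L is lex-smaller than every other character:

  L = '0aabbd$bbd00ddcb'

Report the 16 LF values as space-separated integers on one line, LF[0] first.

Answer: 1 4 5 6 7 12 0 8 9 13 2 3 14 15 11 10

Derivation:
Char counts: '$':1, '0':3, 'a':2, 'b':5, 'c':1, 'd':4
C (first-col start): C('$')=0, C('0')=1, C('a')=4, C('b')=6, C('c')=11, C('d')=12
L[0]='0': occ=0, LF[0]=C('0')+0=1+0=1
L[1]='a': occ=0, LF[1]=C('a')+0=4+0=4
L[2]='a': occ=1, LF[2]=C('a')+1=4+1=5
L[3]='b': occ=0, LF[3]=C('b')+0=6+0=6
L[4]='b': occ=1, LF[4]=C('b')+1=6+1=7
L[5]='d': occ=0, LF[5]=C('d')+0=12+0=12
L[6]='$': occ=0, LF[6]=C('$')+0=0+0=0
L[7]='b': occ=2, LF[7]=C('b')+2=6+2=8
L[8]='b': occ=3, LF[8]=C('b')+3=6+3=9
L[9]='d': occ=1, LF[9]=C('d')+1=12+1=13
L[10]='0': occ=1, LF[10]=C('0')+1=1+1=2
L[11]='0': occ=2, LF[11]=C('0')+2=1+2=3
L[12]='d': occ=2, LF[12]=C('d')+2=12+2=14
L[13]='d': occ=3, LF[13]=C('d')+3=12+3=15
L[14]='c': occ=0, LF[14]=C('c')+0=11+0=11
L[15]='b': occ=4, LF[15]=C('b')+4=6+4=10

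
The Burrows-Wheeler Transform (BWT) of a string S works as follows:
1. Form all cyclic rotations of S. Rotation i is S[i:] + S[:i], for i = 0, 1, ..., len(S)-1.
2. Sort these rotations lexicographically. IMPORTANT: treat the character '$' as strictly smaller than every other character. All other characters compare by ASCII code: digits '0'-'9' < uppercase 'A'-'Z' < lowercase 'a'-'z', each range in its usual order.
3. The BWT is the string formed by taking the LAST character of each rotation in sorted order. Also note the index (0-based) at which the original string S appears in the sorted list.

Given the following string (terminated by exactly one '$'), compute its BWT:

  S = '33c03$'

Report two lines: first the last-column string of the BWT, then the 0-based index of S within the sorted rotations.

Answer: 3c0$33
3

Derivation:
All 6 rotations (rotation i = S[i:]+S[:i]):
  rot[0] = 33c03$
  rot[1] = 3c03$3
  rot[2] = c03$33
  rot[3] = 03$33c
  rot[4] = 3$33c0
  rot[5] = $33c03
Sorted (with $ < everything):
  sorted[0] = $33c03  (last char: '3')
  sorted[1] = 03$33c  (last char: 'c')
  sorted[2] = 3$33c0  (last char: '0')
  sorted[3] = 33c03$  (last char: '$')
  sorted[4] = 3c03$3  (last char: '3')
  sorted[5] = c03$33  (last char: '3')
Last column: 3c0$33
Original string S is at sorted index 3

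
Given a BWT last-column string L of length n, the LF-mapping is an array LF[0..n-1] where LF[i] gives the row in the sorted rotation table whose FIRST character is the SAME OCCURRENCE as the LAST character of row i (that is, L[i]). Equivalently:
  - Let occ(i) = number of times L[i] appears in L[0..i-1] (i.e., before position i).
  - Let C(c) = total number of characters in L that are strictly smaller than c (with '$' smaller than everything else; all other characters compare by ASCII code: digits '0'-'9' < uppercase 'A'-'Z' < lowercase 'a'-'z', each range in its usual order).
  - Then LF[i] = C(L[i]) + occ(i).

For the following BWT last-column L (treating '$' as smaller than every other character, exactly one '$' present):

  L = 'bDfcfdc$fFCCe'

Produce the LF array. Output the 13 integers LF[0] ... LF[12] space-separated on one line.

Char counts: '$':1, 'C':2, 'D':1, 'F':1, 'b':1, 'c':2, 'd':1, 'e':1, 'f':3
C (first-col start): C('$')=0, C('C')=1, C('D')=3, C('F')=4, C('b')=5, C('c')=6, C('d')=8, C('e')=9, C('f')=10
L[0]='b': occ=0, LF[0]=C('b')+0=5+0=5
L[1]='D': occ=0, LF[1]=C('D')+0=3+0=3
L[2]='f': occ=0, LF[2]=C('f')+0=10+0=10
L[3]='c': occ=0, LF[3]=C('c')+0=6+0=6
L[4]='f': occ=1, LF[4]=C('f')+1=10+1=11
L[5]='d': occ=0, LF[5]=C('d')+0=8+0=8
L[6]='c': occ=1, LF[6]=C('c')+1=6+1=7
L[7]='$': occ=0, LF[7]=C('$')+0=0+0=0
L[8]='f': occ=2, LF[8]=C('f')+2=10+2=12
L[9]='F': occ=0, LF[9]=C('F')+0=4+0=4
L[10]='C': occ=0, LF[10]=C('C')+0=1+0=1
L[11]='C': occ=1, LF[11]=C('C')+1=1+1=2
L[12]='e': occ=0, LF[12]=C('e')+0=9+0=9

Answer: 5 3 10 6 11 8 7 0 12 4 1 2 9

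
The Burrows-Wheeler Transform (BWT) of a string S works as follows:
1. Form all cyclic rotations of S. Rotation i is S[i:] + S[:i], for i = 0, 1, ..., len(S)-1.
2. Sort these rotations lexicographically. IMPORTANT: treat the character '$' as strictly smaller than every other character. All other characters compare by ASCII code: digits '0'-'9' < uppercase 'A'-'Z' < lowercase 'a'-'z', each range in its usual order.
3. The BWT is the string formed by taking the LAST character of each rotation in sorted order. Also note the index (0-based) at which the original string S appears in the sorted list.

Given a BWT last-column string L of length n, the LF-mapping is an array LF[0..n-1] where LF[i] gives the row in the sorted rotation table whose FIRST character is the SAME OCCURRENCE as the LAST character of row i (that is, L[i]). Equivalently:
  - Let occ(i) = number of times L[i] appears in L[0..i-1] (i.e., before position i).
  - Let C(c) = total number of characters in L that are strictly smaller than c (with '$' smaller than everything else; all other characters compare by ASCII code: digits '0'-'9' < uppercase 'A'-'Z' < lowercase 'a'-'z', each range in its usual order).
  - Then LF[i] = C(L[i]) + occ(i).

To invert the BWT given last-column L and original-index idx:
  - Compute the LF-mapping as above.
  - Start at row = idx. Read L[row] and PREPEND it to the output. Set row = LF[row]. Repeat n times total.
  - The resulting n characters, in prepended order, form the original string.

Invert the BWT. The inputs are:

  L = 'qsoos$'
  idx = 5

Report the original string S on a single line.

Answer: ssooq$

Derivation:
LF mapping: 3 4 1 2 5 0
Walk LF starting at row 5, prepending L[row]:
  step 1: row=5, L[5]='$', prepend. Next row=LF[5]=0
  step 2: row=0, L[0]='q', prepend. Next row=LF[0]=3
  step 3: row=3, L[3]='o', prepend. Next row=LF[3]=2
  step 4: row=2, L[2]='o', prepend. Next row=LF[2]=1
  step 5: row=1, L[1]='s', prepend. Next row=LF[1]=4
  step 6: row=4, L[4]='s', prepend. Next row=LF[4]=5
Reversed output: ssooq$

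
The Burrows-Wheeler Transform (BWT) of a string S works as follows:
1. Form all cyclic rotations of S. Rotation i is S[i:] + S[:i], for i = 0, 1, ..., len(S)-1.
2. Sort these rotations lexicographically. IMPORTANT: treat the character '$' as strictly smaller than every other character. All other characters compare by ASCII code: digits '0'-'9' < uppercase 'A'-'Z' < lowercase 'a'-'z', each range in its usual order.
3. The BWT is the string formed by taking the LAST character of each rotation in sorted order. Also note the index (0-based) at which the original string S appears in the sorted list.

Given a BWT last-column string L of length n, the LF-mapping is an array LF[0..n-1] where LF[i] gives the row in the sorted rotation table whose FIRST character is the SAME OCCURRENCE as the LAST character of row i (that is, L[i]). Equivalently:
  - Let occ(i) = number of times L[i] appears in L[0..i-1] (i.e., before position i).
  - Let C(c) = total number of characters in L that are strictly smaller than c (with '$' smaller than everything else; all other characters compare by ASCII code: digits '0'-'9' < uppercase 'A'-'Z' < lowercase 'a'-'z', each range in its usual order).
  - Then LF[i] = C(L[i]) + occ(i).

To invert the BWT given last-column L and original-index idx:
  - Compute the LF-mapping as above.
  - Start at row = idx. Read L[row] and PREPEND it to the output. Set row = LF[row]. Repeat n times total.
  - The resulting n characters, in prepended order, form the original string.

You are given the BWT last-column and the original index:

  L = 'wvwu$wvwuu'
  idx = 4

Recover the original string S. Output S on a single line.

Answer: vuuwwuwvw$

Derivation:
LF mapping: 6 4 7 1 0 8 5 9 2 3
Walk LF starting at row 4, prepending L[row]:
  step 1: row=4, L[4]='$', prepend. Next row=LF[4]=0
  step 2: row=0, L[0]='w', prepend. Next row=LF[0]=6
  step 3: row=6, L[6]='v', prepend. Next row=LF[6]=5
  step 4: row=5, L[5]='w', prepend. Next row=LF[5]=8
  step 5: row=8, L[8]='u', prepend. Next row=LF[8]=2
  step 6: row=2, L[2]='w', prepend. Next row=LF[2]=7
  step 7: row=7, L[7]='w', prepend. Next row=LF[7]=9
  step 8: row=9, L[9]='u', prepend. Next row=LF[9]=3
  step 9: row=3, L[3]='u', prepend. Next row=LF[3]=1
  step 10: row=1, L[1]='v', prepend. Next row=LF[1]=4
Reversed output: vuuwwuwvw$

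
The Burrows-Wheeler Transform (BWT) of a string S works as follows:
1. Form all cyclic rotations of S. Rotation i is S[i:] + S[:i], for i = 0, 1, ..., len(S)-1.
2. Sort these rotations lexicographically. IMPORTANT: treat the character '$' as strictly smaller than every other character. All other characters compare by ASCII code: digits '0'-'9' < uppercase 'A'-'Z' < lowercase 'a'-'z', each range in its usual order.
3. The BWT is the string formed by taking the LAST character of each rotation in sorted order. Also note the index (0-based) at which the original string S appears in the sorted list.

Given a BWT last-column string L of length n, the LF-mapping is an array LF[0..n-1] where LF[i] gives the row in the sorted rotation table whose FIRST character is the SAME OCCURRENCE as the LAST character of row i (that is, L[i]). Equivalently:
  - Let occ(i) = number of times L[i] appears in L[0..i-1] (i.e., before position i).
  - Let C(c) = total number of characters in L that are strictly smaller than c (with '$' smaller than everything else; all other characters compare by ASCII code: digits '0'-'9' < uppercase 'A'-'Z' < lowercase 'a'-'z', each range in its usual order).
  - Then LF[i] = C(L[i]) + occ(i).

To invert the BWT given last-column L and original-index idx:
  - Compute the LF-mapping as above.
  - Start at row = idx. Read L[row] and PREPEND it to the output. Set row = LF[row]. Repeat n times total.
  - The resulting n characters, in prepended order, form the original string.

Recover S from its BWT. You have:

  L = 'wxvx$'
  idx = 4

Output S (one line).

Answer: xxvw$

Derivation:
LF mapping: 2 3 1 4 0
Walk LF starting at row 4, prepending L[row]:
  step 1: row=4, L[4]='$', prepend. Next row=LF[4]=0
  step 2: row=0, L[0]='w', prepend. Next row=LF[0]=2
  step 3: row=2, L[2]='v', prepend. Next row=LF[2]=1
  step 4: row=1, L[1]='x', prepend. Next row=LF[1]=3
  step 5: row=3, L[3]='x', prepend. Next row=LF[3]=4
Reversed output: xxvw$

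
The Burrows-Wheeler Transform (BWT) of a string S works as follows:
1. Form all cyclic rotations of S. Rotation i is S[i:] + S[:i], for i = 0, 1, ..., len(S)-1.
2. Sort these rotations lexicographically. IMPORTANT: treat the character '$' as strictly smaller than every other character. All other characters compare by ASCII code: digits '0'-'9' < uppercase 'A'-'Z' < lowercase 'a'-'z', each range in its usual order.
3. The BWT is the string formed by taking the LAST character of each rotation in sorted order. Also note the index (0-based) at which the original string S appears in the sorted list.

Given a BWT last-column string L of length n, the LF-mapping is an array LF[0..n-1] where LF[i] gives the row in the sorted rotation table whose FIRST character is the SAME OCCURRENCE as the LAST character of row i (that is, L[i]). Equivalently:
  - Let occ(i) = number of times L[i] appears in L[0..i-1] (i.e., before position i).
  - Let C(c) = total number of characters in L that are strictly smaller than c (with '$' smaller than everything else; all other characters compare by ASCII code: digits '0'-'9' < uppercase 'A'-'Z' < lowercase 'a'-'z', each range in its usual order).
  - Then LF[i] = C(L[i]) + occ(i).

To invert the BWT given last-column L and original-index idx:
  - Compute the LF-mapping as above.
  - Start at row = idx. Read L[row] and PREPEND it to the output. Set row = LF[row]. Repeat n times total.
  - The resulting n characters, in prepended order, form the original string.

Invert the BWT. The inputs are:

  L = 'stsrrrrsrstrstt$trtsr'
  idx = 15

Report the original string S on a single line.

Answer: trrrrttsttsrrrsrtsss$

Derivation:
LF mapping: 9 15 10 1 2 3 4 11 5 12 16 6 13 17 18 0 19 7 20 14 8
Walk LF starting at row 15, prepending L[row]:
  step 1: row=15, L[15]='$', prepend. Next row=LF[15]=0
  step 2: row=0, L[0]='s', prepend. Next row=LF[0]=9
  step 3: row=9, L[9]='s', prepend. Next row=LF[9]=12
  step 4: row=12, L[12]='s', prepend. Next row=LF[12]=13
  step 5: row=13, L[13]='t', prepend. Next row=LF[13]=17
  step 6: row=17, L[17]='r', prepend. Next row=LF[17]=7
  step 7: row=7, L[7]='s', prepend. Next row=LF[7]=11
  step 8: row=11, L[11]='r', prepend. Next row=LF[11]=6
  step 9: row=6, L[6]='r', prepend. Next row=LF[6]=4
  step 10: row=4, L[4]='r', prepend. Next row=LF[4]=2
  step 11: row=2, L[2]='s', prepend. Next row=LF[2]=10
  step 12: row=10, L[10]='t', prepend. Next row=LF[10]=16
  step 13: row=16, L[16]='t', prepend. Next row=LF[16]=19
  step 14: row=19, L[19]='s', prepend. Next row=LF[19]=14
  step 15: row=14, L[14]='t', prepend. Next row=LF[14]=18
  step 16: row=18, L[18]='t', prepend. Next row=LF[18]=20
  step 17: row=20, L[20]='r', prepend. Next row=LF[20]=8
  step 18: row=8, L[8]='r', prepend. Next row=LF[8]=5
  step 19: row=5, L[5]='r', prepend. Next row=LF[5]=3
  step 20: row=3, L[3]='r', prepend. Next row=LF[3]=1
  step 21: row=1, L[1]='t', prepend. Next row=LF[1]=15
Reversed output: trrrrttsttsrrrsrtsss$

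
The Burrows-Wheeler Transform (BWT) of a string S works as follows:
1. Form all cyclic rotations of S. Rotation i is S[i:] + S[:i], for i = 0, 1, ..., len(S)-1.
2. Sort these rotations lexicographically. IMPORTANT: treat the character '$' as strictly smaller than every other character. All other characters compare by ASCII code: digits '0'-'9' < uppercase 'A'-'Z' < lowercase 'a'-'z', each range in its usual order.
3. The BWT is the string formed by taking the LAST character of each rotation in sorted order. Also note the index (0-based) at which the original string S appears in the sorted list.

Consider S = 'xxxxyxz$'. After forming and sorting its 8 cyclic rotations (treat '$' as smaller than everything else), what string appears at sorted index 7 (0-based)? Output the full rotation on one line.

Answer: z$xxxxyx

Derivation:
All 8 rotations (rotation i = S[i:]+S[:i]):
  rot[0] = xxxxyxz$
  rot[1] = xxxyxz$x
  rot[2] = xxyxz$xx
  rot[3] = xyxz$xxx
  rot[4] = yxz$xxxx
  rot[5] = xz$xxxxy
  rot[6] = z$xxxxyx
  rot[7] = $xxxxyxz
Sorted (with $ < everything):
  sorted[0] = $xxxxyxz
  sorted[1] = xxxxyxz$
  sorted[2] = xxxyxz$x
  sorted[3] = xxyxz$xx
  sorted[4] = xyxz$xxx
  sorted[5] = xz$xxxxy
  sorted[6] = yxz$xxxx
  sorted[7] = z$xxxxyx
sorted[7] = z$xxxxyx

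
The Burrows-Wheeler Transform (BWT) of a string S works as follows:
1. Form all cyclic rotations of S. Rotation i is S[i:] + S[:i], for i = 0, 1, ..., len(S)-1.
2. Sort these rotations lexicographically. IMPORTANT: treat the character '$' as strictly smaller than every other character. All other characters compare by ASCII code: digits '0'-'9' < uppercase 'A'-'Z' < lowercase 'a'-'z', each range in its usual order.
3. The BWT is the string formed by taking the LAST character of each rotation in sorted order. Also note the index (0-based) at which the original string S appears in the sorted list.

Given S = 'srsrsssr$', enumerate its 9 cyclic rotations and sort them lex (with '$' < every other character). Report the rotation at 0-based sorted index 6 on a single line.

Answer: srsssr$sr

Derivation:
All 9 rotations (rotation i = S[i:]+S[:i]):
  rot[0] = srsrsssr$
  rot[1] = rsrsssr$s
  rot[2] = srsssr$sr
  rot[3] = rsssr$srs
  rot[4] = sssr$srsr
  rot[5] = ssr$srsrs
  rot[6] = sr$srsrss
  rot[7] = r$srsrsss
  rot[8] = $srsrsssr
Sorted (with $ < everything):
  sorted[0] = $srsrsssr
  sorted[1] = r$srsrsss
  sorted[2] = rsrsssr$s
  sorted[3] = rsssr$srs
  sorted[4] = sr$srsrss
  sorted[5] = srsrsssr$
  sorted[6] = srsssr$sr
  sorted[7] = ssr$srsrs
  sorted[8] = sssr$srsr
sorted[6] = srsssr$sr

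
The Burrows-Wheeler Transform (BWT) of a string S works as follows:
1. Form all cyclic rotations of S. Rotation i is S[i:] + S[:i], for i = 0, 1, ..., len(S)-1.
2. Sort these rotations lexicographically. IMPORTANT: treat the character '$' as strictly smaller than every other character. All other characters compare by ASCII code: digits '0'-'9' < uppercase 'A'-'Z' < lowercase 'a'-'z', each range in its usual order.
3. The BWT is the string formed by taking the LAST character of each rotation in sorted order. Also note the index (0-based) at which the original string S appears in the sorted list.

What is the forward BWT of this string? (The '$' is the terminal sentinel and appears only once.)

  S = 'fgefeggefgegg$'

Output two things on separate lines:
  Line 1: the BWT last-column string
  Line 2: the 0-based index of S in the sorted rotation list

All 14 rotations (rotation i = S[i:]+S[:i]):
  rot[0] = fgefeggefgegg$
  rot[1] = gefeggefgegg$f
  rot[2] = efeggefgegg$fg
  rot[3] = feggefgegg$fge
  rot[4] = eggefgegg$fgef
  rot[5] = ggefgegg$fgefe
  rot[6] = gefgegg$fgefeg
  rot[7] = efgegg$fgefegg
  rot[8] = fgegg$fgefegge
  rot[9] = gegg$fgefeggef
  rot[10] = egg$fgefeggefg
  rot[11] = gg$fgefeggefge
  rot[12] = g$fgefeggefgeg
  rot[13] = $fgefeggefgegg
Sorted (with $ < everything):
  sorted[0] = $fgefeggefgegg  (last char: 'g')
  sorted[1] = efeggefgegg$fg  (last char: 'g')
  sorted[2] = efgegg$fgefegg  (last char: 'g')
  sorted[3] = egg$fgefeggefg  (last char: 'g')
  sorted[4] = eggefgegg$fgef  (last char: 'f')
  sorted[5] = feggefgegg$fge  (last char: 'e')
  sorted[6] = fgefeggefgegg$  (last char: '$')
  sorted[7] = fgegg$fgefegge  (last char: 'e')
  sorted[8] = g$fgefeggefgeg  (last char: 'g')
  sorted[9] = gefeggefgegg$f  (last char: 'f')
  sorted[10] = gefgegg$fgefeg  (last char: 'g')
  sorted[11] = gegg$fgefeggef  (last char: 'f')
  sorted[12] = gg$fgefeggefge  (last char: 'e')
  sorted[13] = ggefgegg$fgefe  (last char: 'e')
Last column: ggggfe$egfgfee
Original string S is at sorted index 6

Answer: ggggfe$egfgfee
6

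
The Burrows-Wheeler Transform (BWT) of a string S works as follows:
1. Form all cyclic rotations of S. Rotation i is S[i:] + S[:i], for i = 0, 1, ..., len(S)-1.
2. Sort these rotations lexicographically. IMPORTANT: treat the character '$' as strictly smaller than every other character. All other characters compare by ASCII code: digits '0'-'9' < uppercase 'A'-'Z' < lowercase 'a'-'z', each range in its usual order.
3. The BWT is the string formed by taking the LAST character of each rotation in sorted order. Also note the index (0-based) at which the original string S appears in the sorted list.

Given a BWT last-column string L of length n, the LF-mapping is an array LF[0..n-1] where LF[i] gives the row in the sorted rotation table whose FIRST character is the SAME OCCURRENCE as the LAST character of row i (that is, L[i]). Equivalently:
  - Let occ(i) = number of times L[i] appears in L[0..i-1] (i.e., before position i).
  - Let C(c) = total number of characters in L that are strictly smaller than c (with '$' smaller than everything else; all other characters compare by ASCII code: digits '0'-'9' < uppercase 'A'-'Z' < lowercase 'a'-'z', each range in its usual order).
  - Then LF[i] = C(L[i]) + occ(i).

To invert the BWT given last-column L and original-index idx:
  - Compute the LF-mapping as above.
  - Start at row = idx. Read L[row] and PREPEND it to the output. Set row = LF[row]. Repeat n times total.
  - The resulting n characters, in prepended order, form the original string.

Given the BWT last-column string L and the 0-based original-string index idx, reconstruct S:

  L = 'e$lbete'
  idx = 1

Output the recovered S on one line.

LF mapping: 2 0 5 1 3 6 4
Walk LF starting at row 1, prepending L[row]:
  step 1: row=1, L[1]='$', prepend. Next row=LF[1]=0
  step 2: row=0, L[0]='e', prepend. Next row=LF[0]=2
  step 3: row=2, L[2]='l', prepend. Next row=LF[2]=5
  step 4: row=5, L[5]='t', prepend. Next row=LF[5]=6
  step 5: row=6, L[6]='e', prepend. Next row=LF[6]=4
  step 6: row=4, L[4]='e', prepend. Next row=LF[4]=3
  step 7: row=3, L[3]='b', prepend. Next row=LF[3]=1
Reversed output: beetle$

Answer: beetle$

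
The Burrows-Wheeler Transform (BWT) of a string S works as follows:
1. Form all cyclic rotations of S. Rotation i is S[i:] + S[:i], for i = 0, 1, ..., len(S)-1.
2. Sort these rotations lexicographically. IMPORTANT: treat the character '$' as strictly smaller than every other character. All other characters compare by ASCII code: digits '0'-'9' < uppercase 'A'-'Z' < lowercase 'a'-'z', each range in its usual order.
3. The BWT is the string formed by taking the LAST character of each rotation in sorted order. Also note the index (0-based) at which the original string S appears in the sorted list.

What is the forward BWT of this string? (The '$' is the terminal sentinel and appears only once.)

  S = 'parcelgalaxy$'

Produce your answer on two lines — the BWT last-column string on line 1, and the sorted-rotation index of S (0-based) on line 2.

Answer: ygplrclae$aax
9

Derivation:
All 13 rotations (rotation i = S[i:]+S[:i]):
  rot[0] = parcelgalaxy$
  rot[1] = arcelgalaxy$p
  rot[2] = rcelgalaxy$pa
  rot[3] = celgalaxy$par
  rot[4] = elgalaxy$parc
  rot[5] = lgalaxy$parce
  rot[6] = galaxy$parcel
  rot[7] = alaxy$parcelg
  rot[8] = laxy$parcelga
  rot[9] = axy$parcelgal
  rot[10] = xy$parcelgala
  rot[11] = y$parcelgalax
  rot[12] = $parcelgalaxy
Sorted (with $ < everything):
  sorted[0] = $parcelgalaxy  (last char: 'y')
  sorted[1] = alaxy$parcelg  (last char: 'g')
  sorted[2] = arcelgalaxy$p  (last char: 'p')
  sorted[3] = axy$parcelgal  (last char: 'l')
  sorted[4] = celgalaxy$par  (last char: 'r')
  sorted[5] = elgalaxy$parc  (last char: 'c')
  sorted[6] = galaxy$parcel  (last char: 'l')
  sorted[7] = laxy$parcelga  (last char: 'a')
  sorted[8] = lgalaxy$parce  (last char: 'e')
  sorted[9] = parcelgalaxy$  (last char: '$')
  sorted[10] = rcelgalaxy$pa  (last char: 'a')
  sorted[11] = xy$parcelgala  (last char: 'a')
  sorted[12] = y$parcelgalax  (last char: 'x')
Last column: ygplrclae$aax
Original string S is at sorted index 9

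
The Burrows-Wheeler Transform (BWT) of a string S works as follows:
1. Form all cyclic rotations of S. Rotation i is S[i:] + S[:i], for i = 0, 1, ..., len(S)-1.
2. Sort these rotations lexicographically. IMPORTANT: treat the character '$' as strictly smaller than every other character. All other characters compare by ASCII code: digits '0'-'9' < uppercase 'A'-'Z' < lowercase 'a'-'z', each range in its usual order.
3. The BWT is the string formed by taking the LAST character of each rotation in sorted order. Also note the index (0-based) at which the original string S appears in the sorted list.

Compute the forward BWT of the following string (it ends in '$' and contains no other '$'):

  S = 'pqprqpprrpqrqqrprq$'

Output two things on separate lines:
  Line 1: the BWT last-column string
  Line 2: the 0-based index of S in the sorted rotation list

All 19 rotations (rotation i = S[i:]+S[:i]):
  rot[0] = pqprqpprrpqrqqrprq$
  rot[1] = qprqpprrpqrqqrprq$p
  rot[2] = prqpprrpqrqqrprq$pq
  rot[3] = rqpprrpqrqqrprq$pqp
  rot[4] = qpprrpqrqqrprq$pqpr
  rot[5] = pprrpqrqqrprq$pqprq
  rot[6] = prrpqrqqrprq$pqprqp
  rot[7] = rrpqrqqrprq$pqprqpp
  rot[8] = rpqrqqrprq$pqprqppr
  rot[9] = pqrqqrprq$pqprqpprr
  rot[10] = qrqqrprq$pqprqpprrp
  rot[11] = rqqrprq$pqprqpprrpq
  rot[12] = qqrprq$pqprqpprrpqr
  rot[13] = qrprq$pqprqpprrpqrq
  rot[14] = rprq$pqprqpprrpqrqq
  rot[15] = prq$pqprqpprrpqrqqr
  rot[16] = rq$pqprqpprrpqrqqrp
  rot[17] = q$pqprqpprrpqrqqrpr
  rot[18] = $pqprqpprrpqrqqrprq
Sorted (with $ < everything):
  sorted[0] = $pqprqpprrpqrqqrprq  (last char: 'q')
  sorted[1] = pprrpqrqqrprq$pqprq  (last char: 'q')
  sorted[2] = pqprqpprrpqrqqrprq$  (last char: '$')
  sorted[3] = pqrqqrprq$pqprqpprr  (last char: 'r')
  sorted[4] = prq$pqprqpprrpqrqqr  (last char: 'r')
  sorted[5] = prqpprrpqrqqrprq$pq  (last char: 'q')
  sorted[6] = prrpqrqqrprq$pqprqp  (last char: 'p')
  sorted[7] = q$pqprqpprrpqrqqrpr  (last char: 'r')
  sorted[8] = qpprrpqrqqrprq$pqpr  (last char: 'r')
  sorted[9] = qprqpprrpqrqqrprq$p  (last char: 'p')
  sorted[10] = qqrprq$pqprqpprrpqr  (last char: 'r')
  sorted[11] = qrprq$pqprqpprrpqrq  (last char: 'q')
  sorted[12] = qrqqrprq$pqprqpprrp  (last char: 'p')
  sorted[13] = rpqrqqrprq$pqprqppr  (last char: 'r')
  sorted[14] = rprq$pqprqpprrpqrqq  (last char: 'q')
  sorted[15] = rq$pqprqpprrpqrqqrp  (last char: 'p')
  sorted[16] = rqpprrpqrqqrprq$pqp  (last char: 'p')
  sorted[17] = rqqrprq$pqprqpprrpq  (last char: 'q')
  sorted[18] = rrpqrqqrprq$pqprqpp  (last char: 'p')
Last column: qq$rrqprrprqprqppqp
Original string S is at sorted index 2

Answer: qq$rrqprrprqprqppqp
2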